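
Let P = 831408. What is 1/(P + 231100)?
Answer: 1/1062508 ≈ 9.4117e-7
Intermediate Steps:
1/(P + 231100) = 1/(831408 + 231100) = 1/1062508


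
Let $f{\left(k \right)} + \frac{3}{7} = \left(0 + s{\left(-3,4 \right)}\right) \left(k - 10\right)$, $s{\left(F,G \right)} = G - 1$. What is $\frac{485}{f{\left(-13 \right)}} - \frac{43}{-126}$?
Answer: $- \frac{11302}{1701} \approx -6.6443$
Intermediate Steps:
$s{\left(F,G \right)} = -1 + G$
$f{\left(k \right)} = - \frac{213}{7} + 3 k$ ($f{\left(k \right)} = - \frac{3}{7} + \left(0 + \left(-1 + 4\right)\right) \left(k - 10\right) = - \frac{3}{7} + \left(0 + 3\right) \left(-10 + k\right) = - \frac{3}{7} + 3 \left(-10 + k\right) = - \frac{3}{7} + \left(-30 + 3 k\right) = - \frac{213}{7} + 3 k$)
$\frac{485}{f{\left(-13 \right)}} - \frac{43}{-126} = \frac{485}{- \frac{213}{7} + 3 \left(-13\right)} - \frac{43}{-126} = \frac{485}{- \frac{213}{7} - 39} - - \frac{43}{126} = \frac{485}{- \frac{486}{7}} + \frac{43}{126} = 485 \left(- \frac{7}{486}\right) + \frac{43}{126} = - \frac{3395}{486} + \frac{43}{126} = - \frac{11302}{1701}$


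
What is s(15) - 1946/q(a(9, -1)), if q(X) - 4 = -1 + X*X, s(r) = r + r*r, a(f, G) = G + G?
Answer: -38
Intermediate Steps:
a(f, G) = 2*G
s(r) = r + r²
q(X) = 3 + X² (q(X) = 4 + (-1 + X*X) = 4 + (-1 + X²) = 3 + X²)
s(15) - 1946/q(a(9, -1)) = 15*(1 + 15) - 1946/(3 + (2*(-1))²) = 15*16 - 1946/(3 + (-2)²) = 240 - 1946/(3 + 4) = 240 - 1946/7 = 240 - 1946*⅐ = 240 - 278 = -38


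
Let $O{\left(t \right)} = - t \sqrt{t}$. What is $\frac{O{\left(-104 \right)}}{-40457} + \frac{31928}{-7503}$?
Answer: $- \frac{31928}{7503} - \frac{208 i \sqrt{26}}{40457} \approx -4.2554 - 0.026215 i$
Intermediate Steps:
$O{\left(t \right)} = - t^{\frac{3}{2}}$
$\frac{O{\left(-104 \right)}}{-40457} + \frac{31928}{-7503} = \frac{\left(-1\right) \left(-104\right)^{\frac{3}{2}}}{-40457} + \frac{31928}{-7503} = - \left(-208\right) i \sqrt{26} \left(- \frac{1}{40457}\right) + 31928 \left(- \frac{1}{7503}\right) = 208 i \sqrt{26} \left(- \frac{1}{40457}\right) - \frac{31928}{7503} = - \frac{208 i \sqrt{26}}{40457} - \frac{31928}{7503} = - \frac{31928}{7503} - \frac{208 i \sqrt{26}}{40457}$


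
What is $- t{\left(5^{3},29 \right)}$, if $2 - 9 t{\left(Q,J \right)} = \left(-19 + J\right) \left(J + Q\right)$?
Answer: $\frac{1538}{9} \approx 170.89$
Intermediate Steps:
$t{\left(Q,J \right)} = \frac{2}{9} - \frac{\left(-19 + J\right) \left(J + Q\right)}{9}$
$- t{\left(5^{3},29 \right)} = - (\frac{2}{9} - \frac{29^{2}}{9} + \frac{19}{9} \cdot 29 + \frac{19 \cdot 5^{3}}{9} - \frac{29 \cdot 5^{3}}{9}) = - (\frac{2}{9} - \frac{841}{9} + \frac{551}{9} + \frac{19}{9} \cdot 125 - \frac{29}{9} \cdot 125) = - (\frac{2}{9} - \frac{841}{9} + \frac{551}{9} + \frac{2375}{9} - \frac{3625}{9}) = \left(-1\right) \left(- \frac{1538}{9}\right) = \frac{1538}{9}$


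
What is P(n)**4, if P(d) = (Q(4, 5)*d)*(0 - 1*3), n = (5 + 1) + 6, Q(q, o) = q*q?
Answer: 110075314176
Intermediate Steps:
Q(q, o) = q**2
n = 12 (n = 6 + 6 = 12)
P(d) = -48*d (P(d) = (4**2*d)*(0 - 1*3) = (16*d)*(0 - 3) = (16*d)*(-3) = -48*d)
P(n)**4 = (-48*12)**4 = (-576)**4 = 110075314176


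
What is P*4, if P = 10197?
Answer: 40788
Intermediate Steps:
P*4 = 10197*4 = 40788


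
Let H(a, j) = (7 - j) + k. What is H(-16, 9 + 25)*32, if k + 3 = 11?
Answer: -608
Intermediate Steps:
k = 8 (k = -3 + 11 = 8)
H(a, j) = 15 - j (H(a, j) = (7 - j) + 8 = 15 - j)
H(-16, 9 + 25)*32 = (15 - (9 + 25))*32 = (15 - 1*34)*32 = (15 - 34)*32 = -19*32 = -608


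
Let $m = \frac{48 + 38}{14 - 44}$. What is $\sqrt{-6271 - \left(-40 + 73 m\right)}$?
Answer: $\frac{i \sqrt{1354890}}{15} \approx 77.6 i$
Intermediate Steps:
$m = - \frac{43}{15}$ ($m = \frac{86}{-30} = 86 \left(- \frac{1}{30}\right) = - \frac{43}{15} \approx -2.8667$)
$\sqrt{-6271 - \left(-40 + 73 m\right)} = \sqrt{-6271 + \left(\left(-73\right) \left(- \frac{43}{15}\right) + \left(46 - 6\right)\right)} = \sqrt{-6271 + \left(\frac{3139}{15} + 40\right)} = \sqrt{-6271 + \frac{3739}{15}} = \sqrt{- \frac{90326}{15}} = \frac{i \sqrt{1354890}}{15}$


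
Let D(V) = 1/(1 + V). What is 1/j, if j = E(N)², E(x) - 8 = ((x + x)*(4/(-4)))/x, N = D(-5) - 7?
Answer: 1/36 ≈ 0.027778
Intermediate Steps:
N = -29/4 (N = 1/(1 - 5) - 7 = 1/(-4) - 7 = -¼ - 7 = -29/4 ≈ -7.2500)
E(x) = 6 (E(x) = 8 + ((x + x)*(4/(-4)))/x = 8 + ((2*x)*(4*(-¼)))/x = 8 + ((2*x)*(-1))/x = 8 + (-2*x)/x = 8 - 2 = 6)
j = 36 (j = 6² = 36)
1/j = 1/36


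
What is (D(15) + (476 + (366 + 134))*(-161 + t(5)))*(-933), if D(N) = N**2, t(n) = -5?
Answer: 150951003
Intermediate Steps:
(D(15) + (476 + (366 + 134))*(-161 + t(5)))*(-933) = (15**2 + (476 + (366 + 134))*(-161 - 5))*(-933) = (225 + (476 + 500)*(-166))*(-933) = (225 + 976*(-166))*(-933) = (225 - 162016)*(-933) = -161791*(-933) = 150951003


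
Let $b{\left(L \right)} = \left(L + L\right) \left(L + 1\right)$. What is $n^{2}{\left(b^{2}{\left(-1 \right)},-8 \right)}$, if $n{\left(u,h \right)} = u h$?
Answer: $0$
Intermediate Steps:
$b{\left(L \right)} = 2 L \left(1 + L\right)$
$n{\left(u,h \right)} = h u$
$n^{2}{\left(b^{2}{\left(-1 \right)},-8 \right)} = \left(- 8 \left(2 \left(-1\right) \left(1 - 1\right)\right)^{2}\right)^{2} = \left(- 8 \left(2 \left(-1\right) 0\right)^{2}\right)^{2} = \left(- 8 \cdot 0^{2}\right)^{2} = \left(\left(-8\right) 0\right)^{2} = 0^{2} = 0$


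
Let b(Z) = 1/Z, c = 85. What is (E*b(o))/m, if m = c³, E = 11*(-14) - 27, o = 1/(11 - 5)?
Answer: -1086/614125 ≈ -0.0017684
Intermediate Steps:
o = ⅙ (o = 1/6 = ⅙ ≈ 0.16667)
E = -181 (E = -154 - 27 = -181)
b(Z) = 1/Z
m = 614125 (m = 85³ = 614125)
(E*b(o))/m = -181/⅙/614125 = -181*6*(1/614125) = -1086*1/614125 = -1086/614125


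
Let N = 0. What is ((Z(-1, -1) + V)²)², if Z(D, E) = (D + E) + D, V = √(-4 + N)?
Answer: (3 - 2*I)⁴ ≈ -119.0 - 120.0*I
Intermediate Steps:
V = 2*I (V = √(-4 + 0) = √(-4) = 2*I ≈ 2.0*I)
Z(D, E) = E + 2*D
((Z(-1, -1) + V)²)² = (((-1 + 2*(-1)) + 2*I)²)² = (((-1 - 2) + 2*I)²)² = ((-3 + 2*I)²)² = (-3 + 2*I)⁴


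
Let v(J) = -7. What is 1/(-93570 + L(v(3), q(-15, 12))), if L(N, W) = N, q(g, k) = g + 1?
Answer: -1/93577 ≈ -1.0686e-5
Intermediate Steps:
q(g, k) = 1 + g
1/(-93570 + L(v(3), q(-15, 12))) = 1/(-93570 - 7) = 1/(-93577) = -1/93577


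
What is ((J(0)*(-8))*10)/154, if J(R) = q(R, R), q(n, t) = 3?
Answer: -120/77 ≈ -1.5584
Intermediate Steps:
J(R) = 3
((J(0)*(-8))*10)/154 = ((3*(-8))*10)/154 = -24*10*(1/154) = -240*1/154 = -120/77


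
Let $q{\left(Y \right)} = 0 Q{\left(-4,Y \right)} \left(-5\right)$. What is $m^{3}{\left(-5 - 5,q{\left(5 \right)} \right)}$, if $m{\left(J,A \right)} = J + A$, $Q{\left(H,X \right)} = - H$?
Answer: $-1000$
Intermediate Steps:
$q{\left(Y \right)} = 0$ ($q{\left(Y \right)} = 0 \left(\left(-1\right) \left(-4\right)\right) \left(-5\right) = 0 \cdot 4 \left(-5\right) = 0 \left(-5\right) = 0$)
$m{\left(J,A \right)} = A + J$
$m^{3}{\left(-5 - 5,q{\left(5 \right)} \right)} = \left(0 - 10\right)^{3} = \left(-10\right)^{3} = -1000$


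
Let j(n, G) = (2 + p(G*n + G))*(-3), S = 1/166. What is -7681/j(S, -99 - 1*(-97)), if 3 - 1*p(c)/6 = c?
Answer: 637523/7986 ≈ 79.830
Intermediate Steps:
p(c) = 18 - 6*c
S = 1/166 ≈ 0.0060241
j(n, G) = -60 + 18*G + 18*G*n (j(n, G) = (2 + (18 - 6*(G*n + G)))*(-3) = (2 + (18 - 6*(G + G*n)))*(-3) = (2 + (18 + (-6*G - 6*G*n)))*(-3) = (2 + (18 - 6*G - 6*G*n))*(-3) = (20 - 6*G - 6*G*n)*(-3) = -60 + 18*G + 18*G*n)
-7681/j(S, -99 - 1*(-97)) = -7681/(-60 + 18*(-99 - 1*(-97))*(1 + 1/166)) = -7681/(-60 + 18*(-99 + 97)*(167/166)) = -7681/(-60 + 18*(-2)*(167/166)) = -7681/(-60 - 3006/83) = -7681/(-7986/83) = -7681*(-83/7986) = 637523/7986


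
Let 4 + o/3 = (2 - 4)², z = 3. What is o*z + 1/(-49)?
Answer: -1/49 ≈ -0.020408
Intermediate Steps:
o = 0 (o = -12 + 3*(2 - 4)² = -12 + 3*(-2)² = -12 + 3*4 = -12 + 12 = 0)
o*z + 1/(-49) = 0*3 + 1/(-49) = 0 - 1/49 = -1/49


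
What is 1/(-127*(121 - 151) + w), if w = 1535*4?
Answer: 1/9950 ≈ 0.00010050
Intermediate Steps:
w = 6140
1/(-127*(121 - 151) + w) = 1/(-127*(121 - 151) + 6140) = 1/(-127*(-30) + 6140) = 1/(3810 + 6140) = 1/9950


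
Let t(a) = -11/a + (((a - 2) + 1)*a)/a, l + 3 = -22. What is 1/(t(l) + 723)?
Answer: 25/17436 ≈ 0.0014338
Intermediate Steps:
l = -25 (l = -3 - 22 = -25)
t(a) = -1 + a - 11/a (t(a) = -11/a + (((-2 + a) + 1)*a)/a = -11/a + ((-1 + a)*a)/a = -11/a + (a*(-1 + a))/a = -11/a + (-1 + a) = -1 + a - 11/a)
1/(t(l) + 723) = 1/((-1 - 25 - 11/(-25)) + 723) = 1/((-1 - 25 - 11*(-1/25)) + 723) = 1/((-1 - 25 + 11/25) + 723) = 1/(-639/25 + 723) = 1/(17436/25) = 25/17436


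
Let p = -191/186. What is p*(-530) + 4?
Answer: 50987/93 ≈ 548.25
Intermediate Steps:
p = -191/186 (p = -191*1/186 = -191/186 ≈ -1.0269)
p*(-530) + 4 = -191/186*(-530) + 4 = 50615/93 + 4 = 50987/93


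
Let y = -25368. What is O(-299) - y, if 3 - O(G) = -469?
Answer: 25840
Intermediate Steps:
O(G) = 472 (O(G) = 3 - 1*(-469) = 3 + 469 = 472)
O(-299) - y = 472 - 1*(-25368) = 472 + 25368 = 25840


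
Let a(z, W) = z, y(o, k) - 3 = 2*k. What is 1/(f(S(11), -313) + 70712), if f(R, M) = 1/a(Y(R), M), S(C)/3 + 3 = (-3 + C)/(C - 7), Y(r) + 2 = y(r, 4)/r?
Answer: 17/1202101 ≈ 1.4142e-5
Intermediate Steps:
y(o, k) = 3 + 2*k
Y(r) = -2 + 11/r (Y(r) = -2 + (3 + 2*4)/r = -2 + (3 + 8)/r = -2 + 11/r)
S(C) = -9 + 3*(-3 + C)/(-7 + C) (S(C) = -9 + 3*((-3 + C)/(C - 7)) = -9 + 3*((-3 + C)/(-7 + C)) = -9 + 3*(-3 + C)/(-7 + C))
f(R, M) = 1/(-2 + 11/R)
1/(f(S(11), -313) + 70712) = 1/(-6*(9 - 1*11)/(-7 + 11)/(-11 + 2*(6*(9 - 1*11)/(-7 + 11))) + 70712) = 1/(-6*(9 - 11)/4/(-11 + 2*(6*(9 - 11)/4)) + 70712) = 1/(-6*(1/4)*(-2)/(-11 + 2*(6*(1/4)*(-2))) + 70712) = 1/(-1*(-3)/(-11 + 2*(-3)) + 70712) = 1/(-1*(-3)/(-11 - 6) + 70712) = 1/(-1*(-3)/(-17) + 70712) = 1/(-1*(-3)*(-1/17) + 70712) = 1/(-3/17 + 70712) = 1/(1202101/17) = 17/1202101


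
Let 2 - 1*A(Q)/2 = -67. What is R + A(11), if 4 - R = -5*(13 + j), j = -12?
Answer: 147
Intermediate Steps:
A(Q) = 138 (A(Q) = 4 - 2*(-67) = 4 + 134 = 138)
R = 9 (R = 4 - (-5)*(13 - 12) = 4 - (-5) = 4 - 1*(-5) = 4 + 5 = 9)
R + A(11) = 9 + 138 = 147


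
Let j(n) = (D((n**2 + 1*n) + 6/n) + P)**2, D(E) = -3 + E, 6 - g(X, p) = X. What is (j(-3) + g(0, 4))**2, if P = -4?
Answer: 225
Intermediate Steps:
g(X, p) = 6 - X
j(n) = (-7 + n + n**2 + 6/n)**2 (j(n) = ((-3 + ((n**2 + 1*n) + 6/n)) - 4)**2 = ((-3 + ((n**2 + n) + 6/n)) - 4)**2 = ((-3 + ((n + n**2) + 6/n)) - 4)**2 = ((-3 + (n + n**2 + 6/n)) - 4)**2 = ((-3 + n + n**2 + 6/n) - 4)**2 = (-7 + n + n**2 + 6/n)**2)
(j(-3) + g(0, 4))**2 = ((6 - 3*(-7 - 3 + (-3)**2))**2/(-3)**2 + (6 - 1*0))**2 = ((6 - 3*(-7 - 3 + 9))**2/9 + (6 + 0))**2 = ((6 - 3*(-1))**2/9 + 6)**2 = ((6 + 3)**2/9 + 6)**2 = ((1/9)*9**2 + 6)**2 = ((1/9)*81 + 6)**2 = (9 + 6)**2 = 15**2 = 225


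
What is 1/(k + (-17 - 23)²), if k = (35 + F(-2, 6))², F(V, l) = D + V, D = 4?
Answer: 1/2969 ≈ 0.00033681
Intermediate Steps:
F(V, l) = 4 + V
k = 1369 (k = (35 + (4 - 2))² = (35 + 2)² = 37² = 1369)
1/(k + (-17 - 23)²) = 1/(1369 + (-17 - 23)²) = 1/(1369 + (-40)²) = 1/(1369 + 1600) = 1/2969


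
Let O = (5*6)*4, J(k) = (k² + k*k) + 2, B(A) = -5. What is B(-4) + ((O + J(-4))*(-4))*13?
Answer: -8013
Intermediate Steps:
J(k) = 2 + 2*k² (J(k) = (k² + k²) + 2 = 2*k² + 2 = 2 + 2*k²)
O = 120 (O = 30*4 = 120)
B(-4) + ((O + J(-4))*(-4))*13 = -5 + ((120 + (2 + 2*(-4)²))*(-4))*13 = -5 + ((120 + (2 + 2*16))*(-4))*13 = -5 + ((120 + (2 + 32))*(-4))*13 = -5 + ((120 + 34)*(-4))*13 = -5 + (154*(-4))*13 = -5 - 616*13 = -5 - 8008 = -8013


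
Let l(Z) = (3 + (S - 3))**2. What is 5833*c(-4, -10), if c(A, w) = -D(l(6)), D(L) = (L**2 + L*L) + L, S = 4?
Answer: -3079824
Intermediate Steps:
l(Z) = 16 (l(Z) = (3 + (4 - 3))**2 = (3 + 1)**2 = 4**2 = 16)
D(L) = L + 2*L**2 (D(L) = (L**2 + L**2) + L = 2*L**2 + L = L + 2*L**2)
c(A, w) = -528 (c(A, w) = -16*(1 + 2*16) = -16*(1 + 32) = -16*33 = -1*528 = -528)
5833*c(-4, -10) = 5833*(-528) = -3079824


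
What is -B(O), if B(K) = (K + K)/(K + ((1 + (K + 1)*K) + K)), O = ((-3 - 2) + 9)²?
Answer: -32/305 ≈ -0.10492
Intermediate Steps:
O = 16 (O = (-5 + 9)² = 4² = 16)
B(K) = 2*K/(1 + 2*K + K*(1 + K)) (B(K) = (2*K)/(K + ((1 + (1 + K)*K) + K)) = (2*K)/(K + ((1 + K*(1 + K)) + K)) = (2*K)/(K + (1 + K + K*(1 + K))) = (2*K)/(1 + 2*K + K*(1 + K)) = 2*K/(1 + 2*K + K*(1 + K)))
-B(O) = -2*16/(1 + 16² + 3*16) = -2*16/(1 + 256 + 48) = -2*16/305 = -1*32/305 = -32/305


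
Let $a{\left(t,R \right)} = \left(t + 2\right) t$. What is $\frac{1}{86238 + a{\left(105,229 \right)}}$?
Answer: $\frac{1}{97473} \approx 1.0259 \cdot 10^{-5}$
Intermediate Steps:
$a{\left(t,R \right)} = t \left(2 + t\right)$ ($a{\left(t,R \right)} = \left(2 + t\right) t = t \left(2 + t\right)$)
$\frac{1}{86238 + a{\left(105,229 \right)}} = \frac{1}{86238 + 105 \left(2 + 105\right)} = \frac{1}{86238 + 105 \cdot 107} = \frac{1}{86238 + 11235} = \frac{1}{97473}$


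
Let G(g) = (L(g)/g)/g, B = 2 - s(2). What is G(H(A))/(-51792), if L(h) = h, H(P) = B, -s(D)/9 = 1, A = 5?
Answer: -1/569712 ≈ -1.7553e-6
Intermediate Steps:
s(D) = -9 (s(D) = -9*1 = -9)
B = 11 (B = 2 - 1*(-9) = 2 + 9 = 11)
H(P) = 11
G(g) = 1/g (G(g) = (g/g)/g = 1/g)
G(H(A))/(-51792) = 1/(11*(-51792)) = (1/11)*(-1/51792) = -1/569712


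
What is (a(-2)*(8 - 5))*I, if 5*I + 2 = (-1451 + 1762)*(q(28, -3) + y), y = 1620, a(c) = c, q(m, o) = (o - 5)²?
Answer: -3142332/5 ≈ -6.2847e+5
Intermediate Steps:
q(m, o) = (-5 + o)²
I = 523722/5 (I = -⅖ + ((-1451 + 1762)*((-5 - 3)² + 1620))/5 = -⅖ + (311*((-8)² + 1620))/5 = -⅖ + (311*(64 + 1620))/5 = -⅖ + (311*1684)/5 = -⅖ + (⅕)*523724 = -⅖ + 523724/5 = 523722/5 ≈ 1.0474e+5)
(a(-2)*(8 - 5))*I = -2*(8 - 5)*(523722/5) = -2*3*(523722/5) = -6*523722/5 = -3142332/5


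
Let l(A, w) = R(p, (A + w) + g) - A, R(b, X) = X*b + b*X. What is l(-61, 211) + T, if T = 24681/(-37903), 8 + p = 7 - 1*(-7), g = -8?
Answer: 66874114/37903 ≈ 1764.3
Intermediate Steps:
p = 6 (p = -8 + (7 - 1*(-7)) = -8 + (7 + 7) = -8 + 14 = 6)
R(b, X) = 2*X*b (R(b, X) = X*b + X*b = 2*X*b)
l(A, w) = -96 + 11*A + 12*w (l(A, w) = 2*((A + w) - 8)*6 - A = 2*(-8 + A + w)*6 - A = (-96 + 12*A + 12*w) - A = -96 + 11*A + 12*w)
T = -24681/37903 (T = 24681*(-1/37903) = -24681/37903 ≈ -0.65116)
l(-61, 211) + T = (-96 + 11*(-61) + 12*211) - 24681/37903 = (-96 - 671 + 2532) - 24681/37903 = 1765 - 24681/37903 = 66874114/37903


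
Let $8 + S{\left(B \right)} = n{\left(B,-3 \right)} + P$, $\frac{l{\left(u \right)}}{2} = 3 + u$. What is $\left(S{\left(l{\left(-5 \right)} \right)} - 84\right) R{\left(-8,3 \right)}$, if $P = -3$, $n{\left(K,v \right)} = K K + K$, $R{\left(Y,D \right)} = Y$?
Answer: $664$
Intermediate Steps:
$l{\left(u \right)} = 6 + 2 u$ ($l{\left(u \right)} = 2 \left(3 + u\right) = 6 + 2 u$)
$n{\left(K,v \right)} = K + K^{2}$ ($n{\left(K,v \right)} = K^{2} + K = K + K^{2}$)
$S{\left(B \right)} = -11 + B \left(1 + B\right)$ ($S{\left(B \right)} = -8 + \left(B \left(1 + B\right) - 3\right) = -8 + \left(-3 + B \left(1 + B\right)\right) = -11 + B \left(1 + B\right)$)
$\left(S{\left(l{\left(-5 \right)} \right)} - 84\right) R{\left(-8,3 \right)} = \left(\left(-11 + \left(6 + 2 \left(-5\right)\right) \left(1 + \left(6 + 2 \left(-5\right)\right)\right)\right) - 84\right) \left(-8\right) = \left(\left(-11 + \left(6 - 10\right) \left(1 + \left(6 - 10\right)\right)\right) - 84\right) \left(-8\right) = \left(\left(-11 - 4 \left(1 - 4\right)\right) - 84\right) \left(-8\right) = \left(\left(-11 - -12\right) - 84\right) \left(-8\right) = \left(\left(-11 + 12\right) - 84\right) \left(-8\right) = \left(1 - 84\right) \left(-8\right) = \left(-83\right) \left(-8\right) = 664$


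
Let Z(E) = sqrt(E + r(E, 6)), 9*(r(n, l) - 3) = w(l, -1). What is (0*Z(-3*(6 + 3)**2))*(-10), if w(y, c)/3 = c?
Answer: 0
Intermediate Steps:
w(y, c) = 3*c
r(n, l) = 8/3 (r(n, l) = 3 + (3*(-1))/9 = 3 + (1/9)*(-3) = 3 - 1/3 = 8/3)
Z(E) = sqrt(8/3 + E) (Z(E) = sqrt(E + 8/3) = sqrt(8/3 + E))
(0*Z(-3*(6 + 3)**2))*(-10) = (0*(sqrt(24 + 9*(-3*(6 + 3)**2))/3))*(-10) = (0*(sqrt(24 + 9*(-3*9**2))/3))*(-10) = (0*(sqrt(24 + 9*(-3*81))/3))*(-10) = (0*(sqrt(24 + 9*(-243))/3))*(-10) = (0*(sqrt(24 - 2187)/3))*(-10) = (0*(sqrt(-2163)/3))*(-10) = (0*((I*sqrt(2163))/3))*(-10) = (0*(I*sqrt(2163)/3))*(-10) = 0*(-10) = 0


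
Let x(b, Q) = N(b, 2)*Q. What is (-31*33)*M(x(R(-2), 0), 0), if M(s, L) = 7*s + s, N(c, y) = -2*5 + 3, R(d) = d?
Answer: 0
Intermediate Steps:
N(c, y) = -7 (N(c, y) = -10 + 3 = -7)
x(b, Q) = -7*Q
M(s, L) = 8*s
(-31*33)*M(x(R(-2), 0), 0) = (-31*33)*(8*(-7*0)) = -8184*0 = -1023*0 = 0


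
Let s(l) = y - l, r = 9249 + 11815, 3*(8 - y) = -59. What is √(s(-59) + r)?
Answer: 2*√47589/3 ≈ 145.43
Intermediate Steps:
y = 83/3 (y = 8 - ⅓*(-59) = 8 + 59/3 = 83/3 ≈ 27.667)
r = 21064
s(l) = 83/3 - l
√(s(-59) + r) = √((83/3 - 1*(-59)) + 21064) = √((83/3 + 59) + 21064) = √(260/3 + 21064) = √(63452/3) = 2*√47589/3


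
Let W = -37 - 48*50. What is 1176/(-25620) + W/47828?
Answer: -1412877/14587540 ≈ -0.096855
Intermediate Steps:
W = -2437 (W = -37 - 2400 = -2437)
1176/(-25620) + W/47828 = 1176/(-25620) - 2437/47828 = 1176*(-1/25620) - 2437*1/47828 = -14/305 - 2437/47828 = -1412877/14587540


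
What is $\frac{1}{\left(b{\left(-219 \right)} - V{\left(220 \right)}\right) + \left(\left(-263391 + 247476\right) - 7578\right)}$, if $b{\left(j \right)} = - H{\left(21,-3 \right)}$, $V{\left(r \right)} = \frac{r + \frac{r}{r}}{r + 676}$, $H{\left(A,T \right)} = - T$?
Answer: $- \frac{896}{21052637} \approx -4.256 \cdot 10^{-5}$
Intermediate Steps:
$V{\left(r \right)} = \frac{1 + r}{676 + r}$ ($V{\left(r \right)} = \frac{r + 1}{676 + r} = \frac{1 + r}{676 + r}$)
$b{\left(j \right)} = -3$ ($b{\left(j \right)} = - \left(-1\right) \left(-3\right) = \left(-1\right) 3 = -3$)
$\frac{1}{\left(b{\left(-219 \right)} - V{\left(220 \right)}\right) + \left(\left(-263391 + 247476\right) - 7578\right)} = \frac{1}{\left(-3 - \frac{1 + 220}{676 + 220}\right) + \left(\left(-263391 + 247476\right) - 7578\right)} = \frac{1}{\left(-3 - \frac{1}{896} \cdot 221\right) - 23493} = \frac{1}{\left(-3 - \frac{221}{896}\right) - 23493} = \frac{1}{- \frac{2909}{896} - 23493} = \frac{1}{- \frac{21052637}{896}} = - \frac{896}{21052637}$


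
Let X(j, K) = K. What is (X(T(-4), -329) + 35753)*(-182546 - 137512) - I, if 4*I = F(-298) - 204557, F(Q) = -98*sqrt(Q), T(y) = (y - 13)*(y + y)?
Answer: -45350733811/4 + 49*I*sqrt(298)/2 ≈ -1.1338e+10 + 422.94*I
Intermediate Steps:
T(y) = 2*y*(-13 + y) (T(y) = (-13 + y)*(2*y) = 2*y*(-13 + y))
I = -204557/4 - 49*I*sqrt(298)/2 (I = (-98*I*sqrt(298) - 204557)/4 = (-204557 - 98*I*sqrt(298))/4 = -204557/4 - 49*I*sqrt(298)/2 ≈ -51139.0 - 422.94*I)
(X(T(-4), -329) + 35753)*(-182546 - 137512) - I = (-329 + 35753)*(-182546 - 137512) - (-204557/4 - 49*I*sqrt(298)/2) = 35424*(-320058) + (204557/4 + 49*I*sqrt(298)/2) = -11337734592 + (204557/4 + 49*I*sqrt(298)/2) = -45350733811/4 + 49*I*sqrt(298)/2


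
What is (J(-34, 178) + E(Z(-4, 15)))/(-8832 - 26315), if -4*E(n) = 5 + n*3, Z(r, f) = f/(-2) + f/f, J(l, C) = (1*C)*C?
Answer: -253501/281176 ≈ -0.90157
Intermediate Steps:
J(l, C) = C**2 (J(l, C) = C*C = C**2)
Z(r, f) = 1 - f/2 (Z(r, f) = f*(-1/2) + 1 = -f/2 + 1 = 1 - f/2)
E(n) = -5/4 - 3*n/4 (E(n) = -(5 + n*3)/4 = -(5 + 3*n)/4 = -5/4 - 3*n/4)
(J(-34, 178) + E(Z(-4, 15)))/(-8832 - 26315) = (178**2 + (-5/4 - 3*(1 - 1/2*15)/4))/(-8832 - 26315) = (31684 + (-5/4 - 3*(1 - 15/2)/4))/(-35147) = (31684 + (-5/4 - 3/4*(-13/2)))*(-1/35147) = (31684 + (-5/4 + 39/8))*(-1/35147) = (31684 + 29/8)*(-1/35147) = (253501/8)*(-1/35147) = -253501/281176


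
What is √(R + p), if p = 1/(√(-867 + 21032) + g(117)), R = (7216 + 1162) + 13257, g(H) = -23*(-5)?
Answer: √(260504671975 + 1735*√20165)/3470 ≈ 147.09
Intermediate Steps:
g(H) = 115
R = 21635 (R = 8378 + 13257 = 21635)
p = 1/(115 + √20165) (p = 1/(√(-867 + 21032) + 115) = 1/(√20165 + 115) = 1/(115 + √20165) ≈ 0.0038910)
√(R + p) = √(21635 + (-23/1388 + √20165/6940)) = √(30029357/1388 + √20165/6940)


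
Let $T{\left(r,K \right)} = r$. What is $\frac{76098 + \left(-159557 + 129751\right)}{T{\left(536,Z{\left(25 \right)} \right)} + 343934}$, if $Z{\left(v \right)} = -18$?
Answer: $\frac{23146}{172235} \approx 0.13439$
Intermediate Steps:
$\frac{76098 + \left(-159557 + 129751\right)}{T{\left(536,Z{\left(25 \right)} \right)} + 343934} = \frac{76098 + \left(-159557 + 129751\right)}{536 + 343934} = \frac{76098 - 29806}{344470} = 46292 \cdot \frac{1}{344470} = \frac{23146}{172235}$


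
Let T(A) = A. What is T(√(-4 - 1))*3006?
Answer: 3006*I*√5 ≈ 6721.6*I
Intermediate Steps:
T(√(-4 - 1))*3006 = √(-4 - 1)*3006 = √(-5)*3006 = (I*√5)*3006 = 3006*I*√5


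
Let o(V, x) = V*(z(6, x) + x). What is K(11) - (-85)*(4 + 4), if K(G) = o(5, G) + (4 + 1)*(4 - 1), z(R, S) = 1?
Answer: 755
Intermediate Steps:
o(V, x) = V*(1 + x)
K(G) = 20 + 5*G (K(G) = 5*(1 + G) + (4 + 1)*(4 - 1) = (5 + 5*G) + 5*3 = (5 + 5*G) + 15 = 20 + 5*G)
K(11) - (-85)*(4 + 4) = (20 + 5*11) - (-85)*(4 + 4) = (20 + 55) - (-85)*8 = 75 - 1*(-680) = 75 + 680 = 755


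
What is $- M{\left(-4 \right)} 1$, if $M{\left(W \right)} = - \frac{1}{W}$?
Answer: $- \frac{1}{4} \approx -0.25$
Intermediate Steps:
$- M{\left(-4 \right)} 1 = - \frac{-1}{-4} \cdot 1 = - \frac{\left(-1\right) \left(-1\right)}{4} \cdot 1 = \left(-1\right) \frac{1}{4} \cdot 1 = \left(- \frac{1}{4}\right) 1 = - \frac{1}{4}$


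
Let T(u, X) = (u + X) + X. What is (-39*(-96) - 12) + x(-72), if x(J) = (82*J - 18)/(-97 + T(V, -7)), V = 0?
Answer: 140058/37 ≈ 3785.4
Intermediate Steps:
T(u, X) = u + 2*X (T(u, X) = (X + u) + X = u + 2*X)
x(J) = 6/37 - 82*J/111 (x(J) = (82*J - 18)/(-97 + (0 + 2*(-7))) = (-18 + 82*J)/(-97 + (0 - 14)) = (-18 + 82*J)/(-97 - 14) = (-18 + 82*J)/(-111) = (-18 + 82*J)*(-1/111) = 6/37 - 82*J/111)
(-39*(-96) - 12) + x(-72) = (-39*(-96) - 12) + (6/37 - 82/111*(-72)) = (3744 - 12) + (6/37 + 1968/37) = 3732 + 1974/37 = 140058/37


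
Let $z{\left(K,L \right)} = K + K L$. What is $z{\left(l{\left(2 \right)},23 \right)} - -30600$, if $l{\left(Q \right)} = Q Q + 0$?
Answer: $30696$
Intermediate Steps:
$l{\left(Q \right)} = Q^{2}$ ($l{\left(Q \right)} = Q^{2} + 0 = Q^{2}$)
$z{\left(l{\left(2 \right)},23 \right)} - -30600 = 2^{2} \left(1 + 23\right) - -30600 = 4 \cdot 24 + 30600 = 96 + 30600 = 30696$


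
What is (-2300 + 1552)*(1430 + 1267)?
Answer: -2017356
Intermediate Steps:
(-2300 + 1552)*(1430 + 1267) = -748*2697 = -2017356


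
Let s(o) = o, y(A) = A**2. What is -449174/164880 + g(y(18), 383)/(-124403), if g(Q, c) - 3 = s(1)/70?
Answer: -195576815411/71790483240 ≈ -2.7243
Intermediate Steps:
g(Q, c) = 211/70 (g(Q, c) = 3 + 1/70 = 211/70)
-449174/164880 + g(y(18), 383)/(-124403) = -449174/164880 + (211/70)/(-124403) = -449174*1/164880 + (211/70)*(-1/124403) = -224587/82440 - 211/8708210 = -195576815411/71790483240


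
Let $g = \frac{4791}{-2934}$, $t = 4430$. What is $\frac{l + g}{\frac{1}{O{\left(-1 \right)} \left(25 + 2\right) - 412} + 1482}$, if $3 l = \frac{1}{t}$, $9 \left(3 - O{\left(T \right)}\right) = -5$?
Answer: $- \frac{186292112}{169081344995} \approx -0.0011018$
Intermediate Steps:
$O{\left(T \right)} = \frac{32}{9}$ ($O{\left(T \right)} = 3 - - \frac{5}{9} = 3 + \frac{5}{9} = \frac{32}{9}$)
$g = - \frac{1597}{978}$ ($g = 4791 \left(- \frac{1}{2934}\right) = - \frac{1597}{978} \approx -1.6329$)
$l = \frac{1}{13290}$ ($l = \frac{1}{3 \cdot 4430} = \frac{1}{3} \cdot \frac{1}{4430} = \frac{1}{13290} \approx 7.5245 \cdot 10^{-5}$)
$\frac{l + g}{\frac{1}{O{\left(-1 \right)} \left(25 + 2\right) - 412} + 1482} = \frac{\frac{1}{13290} - \frac{1597}{978}}{\frac{1}{\frac{32 \left(25 + 2\right)}{9} - 412} + 1482} = - \frac{589532}{361045 \left(\frac{1}{\frac{32}{9} \cdot 27 - 412} + 1482\right)} = - \frac{589532}{361045 \left(\frac{1}{96 - 412} + 1482\right)} = - \frac{589532}{361045 \left(\frac{1}{-316} + 1482\right)} = - \frac{589532}{361045 \left(- \frac{1}{316} + 1482\right)} = - \frac{589532}{361045 \cdot \frac{468311}{316}} = \left(- \frac{589532}{361045}\right) \frac{316}{468311} = - \frac{186292112}{169081344995}$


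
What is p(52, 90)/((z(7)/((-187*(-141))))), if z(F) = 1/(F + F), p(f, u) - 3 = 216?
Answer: 80841222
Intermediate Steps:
p(f, u) = 219 (p(f, u) = 3 + 216 = 219)
z(F) = 1/(2*F)
p(52, 90)/((z(7)/((-187*(-141))))) = 219/((((½)/7)/((-187*(-141))))) = 219/((((½)*(⅐))/26367)) = 219/(((1/14)*(1/26367))) = 219/(1/369138) = 219*369138 = 80841222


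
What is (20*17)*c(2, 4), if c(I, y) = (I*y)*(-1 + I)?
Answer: 2720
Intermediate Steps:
c(I, y) = I*y*(-1 + I)
(20*17)*c(2, 4) = (20*17)*(2*4*(-1 + 2)) = 340*(2*4*1) = 340*8 = 2720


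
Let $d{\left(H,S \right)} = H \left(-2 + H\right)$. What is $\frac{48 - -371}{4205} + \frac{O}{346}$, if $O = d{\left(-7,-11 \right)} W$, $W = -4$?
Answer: $- \frac{457343}{727465} \approx -0.62868$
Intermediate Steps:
$O = -252$ ($O = - 7 \left(-2 - 7\right) \left(-4\right) = \left(-7\right) \left(-9\right) \left(-4\right) = 63 \left(-4\right) = -252$)
$\frac{48 - -371}{4205} + \frac{O}{346} = \frac{48 - -371}{4205} - \frac{252}{346} = \left(48 + 371\right) \frac{1}{4205} - \frac{126}{173} = 419 \cdot \frac{1}{4205} - \frac{126}{173} = \frac{419}{4205} - \frac{126}{173} = - \frac{457343}{727465}$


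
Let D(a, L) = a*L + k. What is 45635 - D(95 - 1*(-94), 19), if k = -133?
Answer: 42177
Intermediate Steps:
D(a, L) = -133 + L*a (D(a, L) = a*L - 133 = L*a - 133 = -133 + L*a)
45635 - D(95 - 1*(-94), 19) = 45635 - (-133 + 19*(95 - 1*(-94))) = 45635 - (-133 + 19*(95 + 94)) = 45635 - (-133 + 19*189) = 45635 - (-133 + 3591) = 45635 - 1*3458 = 45635 - 3458 = 42177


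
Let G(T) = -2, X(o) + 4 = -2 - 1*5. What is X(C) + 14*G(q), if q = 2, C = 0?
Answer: -39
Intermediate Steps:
X(o) = -11 (X(o) = -4 + (-2 - 1*5) = -4 + (-2 - 5) = -4 - 7 = -11)
X(C) + 14*G(q) = -11 + 14*(-2) = -11 - 28 = -39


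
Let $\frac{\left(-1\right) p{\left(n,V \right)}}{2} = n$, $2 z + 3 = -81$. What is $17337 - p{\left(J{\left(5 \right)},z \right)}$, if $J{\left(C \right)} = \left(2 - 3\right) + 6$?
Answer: $17347$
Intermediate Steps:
$J{\left(C \right)} = 5$ ($J{\left(C \right)} = -1 + 6 = 5$)
$z = -42$ ($z = - \frac{3}{2} + \frac{1}{2} \left(-81\right) = - \frac{3}{2} - \frac{81}{2} = -42$)
$p{\left(n,V \right)} = - 2 n$
$17337 - p{\left(J{\left(5 \right)},z \right)} = 17337 - \left(-2\right) 5 = 17337 - -10 = 17337 + 10 = 17347$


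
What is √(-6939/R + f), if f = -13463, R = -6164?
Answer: I*√127870628213/3082 ≈ 116.03*I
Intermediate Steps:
√(-6939/R + f) = √(-6939/(-6164) - 13463) = √(-6939*(-1/6164) - 13463) = √(6939/6164 - 13463) = √(-82978993/6164) = I*√127870628213/3082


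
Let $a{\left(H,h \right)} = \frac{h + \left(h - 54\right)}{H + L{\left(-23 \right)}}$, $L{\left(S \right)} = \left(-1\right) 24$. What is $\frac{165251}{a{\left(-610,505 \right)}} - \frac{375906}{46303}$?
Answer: $- \frac{2425742288869}{22132834} \approx -1.096 \cdot 10^{5}$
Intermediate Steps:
$L{\left(S \right)} = -24$
$a{\left(H,h \right)} = \frac{-54 + 2 h}{-24 + H}$ ($a{\left(H,h \right)} = \frac{h + \left(h - 54\right)}{H - 24} = \frac{h + \left(h - 54\right)}{-24 + H} = \frac{h + \left(-54 + h\right)}{-24 + H} = \frac{-54 + 2 h}{-24 + H}$)
$\frac{165251}{a{\left(-610,505 \right)}} - \frac{375906}{46303} = \frac{165251}{2 \frac{1}{-24 - 610} \left(-27 + 505\right)} - \frac{375906}{46303} = \frac{165251}{2 \frac{1}{-634} \cdot 478} - \frac{375906}{46303} = \frac{165251}{2 \left(- \frac{1}{634}\right) 478} - \frac{375906}{46303} = \frac{165251}{- \frac{478}{317}} - \frac{375906}{46303} = 165251 \left(- \frac{317}{478}\right) - \frac{375906}{46303} = - \frac{52384567}{478} - \frac{375906}{46303} = - \frac{2425742288869}{22132834}$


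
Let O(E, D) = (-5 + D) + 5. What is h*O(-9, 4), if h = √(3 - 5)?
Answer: 4*I*√2 ≈ 5.6569*I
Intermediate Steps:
O(E, D) = D
h = I*√2 (h = √(-2) = I*√2 ≈ 1.4142*I)
h*O(-9, 4) = (I*√2)*4 = 4*I*√2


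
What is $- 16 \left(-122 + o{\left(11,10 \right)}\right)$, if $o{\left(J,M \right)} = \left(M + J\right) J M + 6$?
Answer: $-35104$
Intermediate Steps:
$o{\left(J,M \right)} = 6 + J M \left(J + M\right)$ ($o{\left(J,M \right)} = \left(J + M\right) J M + 6 = J \left(J + M\right) M + 6 = J M \left(J + M\right) + 6 = 6 + J M \left(J + M\right)$)
$- 16 \left(-122 + o{\left(11,10 \right)}\right) = - 16 \left(-122 + \left(6 + 11 \cdot 10^{2} + 10 \cdot 11^{2}\right)\right) = - 16 \left(-122 + \left(6 + 11 \cdot 100 + 10 \cdot 121\right)\right) = - 16 \left(-122 + \left(6 + 1100 + 1210\right)\right) = - 16 \left(-122 + 2316\right) = \left(-16\right) 2194 = -35104$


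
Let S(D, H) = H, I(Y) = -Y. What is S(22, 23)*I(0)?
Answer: 0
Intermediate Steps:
S(22, 23)*I(0) = 23*(-1*0) = 23*0 = 0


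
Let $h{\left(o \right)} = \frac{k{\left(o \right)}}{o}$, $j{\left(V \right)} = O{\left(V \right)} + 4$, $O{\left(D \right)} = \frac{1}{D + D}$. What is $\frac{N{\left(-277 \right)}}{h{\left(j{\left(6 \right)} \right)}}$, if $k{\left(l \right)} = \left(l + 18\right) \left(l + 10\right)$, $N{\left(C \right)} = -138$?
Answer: $- \frac{81144}{44785} \approx -1.8119$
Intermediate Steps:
$O{\left(D \right)} = \frac{1}{2 D}$
$j{\left(V \right)} = 4 + \frac{1}{2 V}$ ($j{\left(V \right)} = \frac{1}{2 V} + 4 = 4 + \frac{1}{2 V}$)
$k{\left(l \right)} = \left(10 + l\right) \left(18 + l\right)$ ($k{\left(l \right)} = \left(18 + l\right) \left(10 + l\right) = \left(10 + l\right) \left(18 + l\right)$)
$h{\left(o \right)} = \frac{180 + o^{2} + 28 o}{o}$
$\frac{N{\left(-277 \right)}}{h{\left(j{\left(6 \right)} \right)}} = - \frac{138}{28 + \left(4 + \frac{1}{2 \cdot 6}\right) + \frac{180}{4 + \frac{1}{2 \cdot 6}}} = - \frac{138}{28 + \left(4 + \frac{1}{2} \cdot \frac{1}{6}\right) + \frac{180}{4 + \frac{1}{2} \cdot \frac{1}{6}}} = - \frac{138}{28 + \left(4 + \frac{1}{12}\right) + \frac{180}{4 + \frac{1}{12}}} = - \frac{138}{28 + \frac{49}{12} + \frac{180}{\frac{49}{12}}} = - \frac{138}{28 + \frac{49}{12} + 180 \cdot \frac{12}{49}} = - \frac{138}{28 + \frac{49}{12} + \frac{2160}{49}} = - \frac{138}{\frac{44785}{588}} = \left(-138\right) \frac{588}{44785} = - \frac{81144}{44785}$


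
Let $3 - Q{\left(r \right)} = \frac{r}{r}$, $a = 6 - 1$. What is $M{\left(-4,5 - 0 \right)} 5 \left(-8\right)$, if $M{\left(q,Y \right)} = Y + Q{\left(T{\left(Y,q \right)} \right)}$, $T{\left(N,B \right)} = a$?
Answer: $-280$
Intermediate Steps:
$a = 5$ ($a = 6 - 1 = 5$)
$T{\left(N,B \right)} = 5$
$Q{\left(r \right)} = 2$ ($Q{\left(r \right)} = 3 - \frac{r}{r} = 3 - 1 = 2$)
$M{\left(q,Y \right)} = 2 + Y$ ($M{\left(q,Y \right)} = Y + 2 = 2 + Y$)
$M{\left(-4,5 - 0 \right)} 5 \left(-8\right) = \left(2 + \left(5 - 0\right)\right) 5 \left(-8\right) = \left(2 + \left(5 + 0\right)\right) 5 \left(-8\right) = \left(2 + 5\right) 5 \left(-8\right) = 7 \cdot 5 \left(-8\right) = 35 \left(-8\right) = -280$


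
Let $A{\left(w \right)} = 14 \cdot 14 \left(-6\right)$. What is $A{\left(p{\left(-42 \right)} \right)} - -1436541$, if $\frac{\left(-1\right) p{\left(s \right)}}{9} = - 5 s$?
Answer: $1435365$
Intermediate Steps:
$p{\left(s \right)} = 45 s$ ($p{\left(s \right)} = - 9 \left(- 5 s\right) = 45 s$)
$A{\left(w \right)} = -1176$ ($A{\left(w \right)} = 196 \left(-6\right) = -1176$)
$A{\left(p{\left(-42 \right)} \right)} - -1436541 = -1176 - -1436541 = -1176 + 1436541 = 1435365$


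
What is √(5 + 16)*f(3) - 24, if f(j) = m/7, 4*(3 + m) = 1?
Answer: -24 - 11*√21/28 ≈ -25.800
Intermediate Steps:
m = -11/4 (m = -3 + (¼)*1 = -3 + ¼ = -11/4 ≈ -2.7500)
f(j) = -11/28 (f(j) = -11/4/7 = -11/4*⅐ = -11/28)
√(5 + 16)*f(3) - 24 = √(5 + 16)*(-11/28) - 24 = √21*(-11/28) - 24 = -11*√21/28 - 24 = -24 - 11*√21/28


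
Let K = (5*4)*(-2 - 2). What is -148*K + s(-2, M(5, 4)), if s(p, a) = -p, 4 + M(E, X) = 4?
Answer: 11842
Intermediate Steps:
M(E, X) = 0 (M(E, X) = -4 + 4 = 0)
K = -80 (K = 20*(-4) = -80)
-148*K + s(-2, M(5, 4)) = -148*(-80) - 1*(-2) = 11840 + 2 = 11842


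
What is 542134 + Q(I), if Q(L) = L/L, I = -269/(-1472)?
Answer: 542135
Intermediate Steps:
I = 269/1472 (I = -269*(-1/1472) = 269/1472 ≈ 0.18274)
Q(L) = 1
542134 + Q(I) = 542134 + 1 = 542135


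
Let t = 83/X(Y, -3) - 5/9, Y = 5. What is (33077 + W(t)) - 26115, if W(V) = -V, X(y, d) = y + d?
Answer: 124579/18 ≈ 6921.1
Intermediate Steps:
X(y, d) = d + y
t = 737/18 (t = 83/(-3 + 5) - 5/9 = 83/2 - 5*⅑ = 83*(½) - 5/9 = 83/2 - 5/9 = 737/18 ≈ 40.944)
(33077 + W(t)) - 26115 = (33077 - 1*737/18) - 26115 = (33077 - 737/18) - 26115 = 594649/18 - 26115 = 124579/18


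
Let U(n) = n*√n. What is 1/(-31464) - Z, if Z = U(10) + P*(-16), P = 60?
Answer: 30205439/31464 - 10*√10 ≈ 928.38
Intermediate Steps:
U(n) = n^(3/2)
Z = -960 + 10*√10 (Z = 10^(3/2) + 60*(-16) = 10*√10 - 960 = -960 + 10*√10 ≈ -928.38)
1/(-31464) - Z = 1/(-31464) - (-960 + 10*√10) = -1/31464 + (960 - 10*√10) = 30205439/31464 - 10*√10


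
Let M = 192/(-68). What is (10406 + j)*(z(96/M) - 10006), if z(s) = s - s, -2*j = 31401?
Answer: 52976767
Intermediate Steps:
M = -48/17 (M = 192*(-1/68) = -48/17 ≈ -2.8235)
j = -31401/2 (j = -½*31401 = -31401/2 ≈ -15701.)
z(s) = 0
(10406 + j)*(z(96/M) - 10006) = (10406 - 31401/2)*(0 - 10006) = -10589/2*(-10006) = 52976767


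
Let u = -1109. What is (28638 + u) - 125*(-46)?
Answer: 33279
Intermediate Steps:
(28638 + u) - 125*(-46) = (28638 - 1109) - 125*(-46) = 27529 + 5750 = 33279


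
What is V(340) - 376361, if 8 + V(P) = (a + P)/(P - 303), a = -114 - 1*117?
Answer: -13925544/37 ≈ -3.7637e+5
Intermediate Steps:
a = -231 (a = -114 - 117 = -231)
V(P) = -8 + (-231 + P)/(-303 + P) (V(P) = -8 + (-231 + P)/(P - 303) = -8 + (-231 + P)/(-303 + P))
V(340) - 376361 = (2193 - 7*340)/(-303 + 340) - 376361 = (2193 - 2380)/37 - 376361 = (1/37)*(-187) - 376361 = -187/37 - 376361 = -13925544/37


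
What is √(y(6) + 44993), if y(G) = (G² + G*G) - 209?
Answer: 6*√1246 ≈ 211.79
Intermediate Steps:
y(G) = -209 + 2*G² (y(G) = (G² + G²) - 209 = 2*G² - 209 = -209 + 2*G²)
√(y(6) + 44993) = √((-209 + 2*6²) + 44993) = √((-209 + 2*36) + 44993) = √((-209 + 72) + 44993) = √(-137 + 44993) = √44856 = 6*√1246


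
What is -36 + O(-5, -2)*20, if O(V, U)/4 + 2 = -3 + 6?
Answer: 44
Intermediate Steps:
O(V, U) = 4 (O(V, U) = -8 + 4*(-3 + 6) = -8 + 4*3 = -8 + 12 = 4)
-36 + O(-5, -2)*20 = -36 + 4*20 = -36 + 80 = 44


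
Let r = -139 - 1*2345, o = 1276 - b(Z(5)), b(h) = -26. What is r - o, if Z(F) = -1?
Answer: -3786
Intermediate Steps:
o = 1302 (o = 1276 - 1*(-26) = 1276 + 26 = 1302)
r = -2484 (r = -139 - 2345 = -2484)
r - o = -2484 - 1*1302 = -2484 - 1302 = -3786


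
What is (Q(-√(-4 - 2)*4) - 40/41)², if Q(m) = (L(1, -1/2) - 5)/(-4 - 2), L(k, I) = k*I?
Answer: 841/242064 ≈ 0.0034743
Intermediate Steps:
L(k, I) = I*k
Q(m) = 11/12 (Q(m) = (-1/2*1 - 5)/(-4 - 2) = (-1*½*1 - 5)/(-6) = (-½*1 - 5)*(-⅙) = (-½ - 5)*(-⅙) = -11/2*(-⅙) = 11/12)
(Q(-√(-4 - 2)*4) - 40/41)² = (11/12 - 40/41)² = (-29/492)² = 841/242064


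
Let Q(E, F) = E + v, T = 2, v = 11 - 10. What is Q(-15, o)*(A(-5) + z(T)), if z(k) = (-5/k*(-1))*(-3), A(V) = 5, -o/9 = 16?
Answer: 35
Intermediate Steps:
o = -144 (o = -9*16 = -144)
v = 1
z(k) = -15/k (z(k) = (5/k)*(-3) = -15/k)
Q(E, F) = 1 + E (Q(E, F) = E + 1 = 1 + E)
Q(-15, o)*(A(-5) + z(T)) = (1 - 15)*(5 - 15/2) = -14*(5 - 15*1/2) = -14*(5 - 15/2) = -14*(-5/2) = 35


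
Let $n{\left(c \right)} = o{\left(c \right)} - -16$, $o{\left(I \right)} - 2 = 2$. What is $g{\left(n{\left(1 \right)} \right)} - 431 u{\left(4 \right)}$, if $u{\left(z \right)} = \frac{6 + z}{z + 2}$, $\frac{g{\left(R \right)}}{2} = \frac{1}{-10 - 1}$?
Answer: $- \frac{23711}{33} \approx -718.52$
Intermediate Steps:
$o{\left(I \right)} = 4$ ($o{\left(I \right)} = 2 + 2 = 4$)
$n{\left(c \right)} = 20$ ($n{\left(c \right)} = 4 - -16 = 4 + 16 = 20$)
$g{\left(R \right)} = - \frac{2}{11}$ ($g{\left(R \right)} = \frac{2}{-10 - 1} = \frac{2}{-11} = 2 \left(- \frac{1}{11}\right) = - \frac{2}{11}$)
$u{\left(z \right)} = \frac{6 + z}{2 + z}$
$g{\left(n{\left(1 \right)} \right)} - 431 u{\left(4 \right)} = - \frac{2}{11} - 431 \frac{6 + 4}{2 + 4} = - \frac{2}{11} - 431 \cdot \frac{1}{6} \cdot 10 = - \frac{2}{11} - \frac{2155}{3} = - \frac{23711}{33}$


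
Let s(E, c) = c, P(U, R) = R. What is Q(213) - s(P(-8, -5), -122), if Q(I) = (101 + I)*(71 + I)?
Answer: 89298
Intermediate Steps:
Q(I) = (71 + I)*(101 + I)
Q(213) - s(P(-8, -5), -122) = (7171 + 213² + 172*213) - 1*(-122) = (7171 + 45369 + 36636) + 122 = 89176 + 122 = 89298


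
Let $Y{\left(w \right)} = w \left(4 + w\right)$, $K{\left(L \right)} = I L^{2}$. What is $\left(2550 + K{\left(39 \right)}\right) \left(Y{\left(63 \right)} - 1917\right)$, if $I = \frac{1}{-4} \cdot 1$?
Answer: $4999104$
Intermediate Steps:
$I = - \frac{1}{4}$ ($I = \left(- \frac{1}{4}\right) 1 = - \frac{1}{4} \approx -0.25$)
$K{\left(L \right)} = - \frac{L^{2}}{4}$
$\left(2550 + K{\left(39 \right)}\right) \left(Y{\left(63 \right)} - 1917\right) = \left(2550 - \frac{39^{2}}{4}\right) \left(63 \left(4 + 63\right) - 1917\right) = \left(2550 - \frac{1521}{4}\right) \left(63 \cdot 67 - 1917\right) = \left(2550 - \frac{1521}{4}\right) \left(4221 - 1917\right) = \frac{8679}{4} \cdot 2304 = 4999104$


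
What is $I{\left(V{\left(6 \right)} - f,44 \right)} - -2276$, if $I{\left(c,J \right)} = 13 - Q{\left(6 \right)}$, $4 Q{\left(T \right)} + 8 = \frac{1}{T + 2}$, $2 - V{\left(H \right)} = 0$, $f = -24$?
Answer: $\frac{73311}{32} \approx 2291.0$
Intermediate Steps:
$V{\left(H \right)} = 2$ ($V{\left(H \right)} = 2 - 0 = 2 + 0 = 2$)
$Q{\left(T \right)} = -2 + \frac{1}{4 \left(2 + T\right)}$ ($Q{\left(T \right)} = -2 + \frac{1}{4 \left(T + 2\right)} = -2 + \frac{1}{4 \left(2 + T\right)}$)
$I{\left(c,J \right)} = \frac{479}{32}$ ($I{\left(c,J \right)} = 13 - \frac{-15 - 48}{4 \left(2 + 6\right)} = 13 - \frac{-15 - 48}{4 \cdot 8} = 13 - \frac{1}{4} \cdot \frac{1}{8} \left(-63\right) = 13 - - \frac{63}{32} = 13 + \frac{63}{32} = \frac{479}{32}$)
$I{\left(V{\left(6 \right)} - f,44 \right)} - -2276 = \frac{479}{32} - -2276 = \frac{479}{32} + 2276 = \frac{73311}{32}$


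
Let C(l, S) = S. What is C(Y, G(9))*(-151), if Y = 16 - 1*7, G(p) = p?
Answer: -1359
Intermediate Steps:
Y = 9 (Y = 16 - 7 = 9)
C(Y, G(9))*(-151) = 9*(-151) = -1359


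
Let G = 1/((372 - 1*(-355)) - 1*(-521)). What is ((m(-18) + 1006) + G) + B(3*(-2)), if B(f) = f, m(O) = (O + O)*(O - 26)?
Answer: 3224833/1248 ≈ 2584.0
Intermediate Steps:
m(O) = 2*O*(-26 + O) (m(O) = (2*O)*(-26 + O) = 2*O*(-26 + O))
G = 1/1248 (G = 1/((372 + 355) + 521) = 1/(727 + 521) = 1/1248 ≈ 0.00080128)
((m(-18) + 1006) + G) + B(3*(-2)) = ((2*(-18)*(-26 - 18) + 1006) + 1/1248) + 3*(-2) = ((2*(-18)*(-44) + 1006) + 1/1248) - 6 = ((1584 + 1006) + 1/1248) - 6 = (2590 + 1/1248) - 6 = 3232321/1248 - 6 = 3224833/1248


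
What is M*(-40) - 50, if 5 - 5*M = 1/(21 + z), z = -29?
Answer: -91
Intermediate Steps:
M = 41/40 (M = 1 - 1/(5*(21 - 29)) = 1 - ⅕/(-8) = 1 - ⅕*(-⅛) = 1 + 1/40 = 41/40 ≈ 1.0250)
M*(-40) - 50 = (41/40)*(-40) - 50 = -41 - 50 = -91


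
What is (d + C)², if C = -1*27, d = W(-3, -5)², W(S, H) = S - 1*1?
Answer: 121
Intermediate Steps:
W(S, H) = -1 + S (W(S, H) = S - 1 = -1 + S)
d = 16 (d = (-1 - 3)² = (-4)² = 16)
C = -27
(d + C)² = (16 - 27)² = (-11)² = 121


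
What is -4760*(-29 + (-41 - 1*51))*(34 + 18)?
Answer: 29949920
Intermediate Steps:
-4760*(-29 + (-41 - 1*51))*(34 + 18) = -4760*(-29 + (-41 - 51))*52 = -4760*(-29 - 92)*52 = -(-575960)*52 = -4760*(-6292) = 29949920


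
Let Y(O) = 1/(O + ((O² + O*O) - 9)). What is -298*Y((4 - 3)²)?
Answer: 149/3 ≈ 49.667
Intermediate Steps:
Y(O) = 1/(-9 + O + 2*O²) (Y(O) = 1/(O + ((O² + O²) - 9)) = 1/(O + (2*O² - 9)) = 1/(O + (-9 + 2*O²)) = 1/(-9 + O + 2*O²))
-298*Y((4 - 3)²) = -298/(-9 + (4 - 3)² + 2*((4 - 3)²)²) = -298/(-9 + 1² + 2*(1²)²) = -298/(-9 + 1 + 2*1²) = -298/(-9 + 1 + 2*1) = -298/(-9 + 1 + 2) = -298/(-6) = -298*(-⅙) = 149/3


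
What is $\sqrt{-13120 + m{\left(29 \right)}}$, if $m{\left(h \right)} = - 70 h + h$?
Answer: $i \sqrt{15121} \approx 122.97 i$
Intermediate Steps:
$m{\left(h \right)} = - 69 h$
$\sqrt{-13120 + m{\left(29 \right)}} = \sqrt{-13120 - 2001} = \sqrt{-15121} = i \sqrt{15121}$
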